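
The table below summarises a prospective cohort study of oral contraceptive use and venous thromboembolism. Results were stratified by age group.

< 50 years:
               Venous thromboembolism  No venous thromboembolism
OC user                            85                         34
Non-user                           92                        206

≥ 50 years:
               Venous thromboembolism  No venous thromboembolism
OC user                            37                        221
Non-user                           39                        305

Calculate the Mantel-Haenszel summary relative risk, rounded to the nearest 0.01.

1.91

RR_MH = Σ(aᵢ·n₀ᵢ/nᵢ) / Σ(cᵢ·n₁ᵢ/nᵢ), with n₁ᵢ = aᵢ+bᵢ (exposed), n₀ᵢ = cᵢ+dᵢ (unexposed), nᵢ = n₁ᵢ+n₀ᵢ.
Stratum 1 (< 50 years): n₁ = 119, n₀ = 298, n = 417; a·n₀/n = 85·298/417 = 60.7434; c·n₁/n = 92·119/417 = 26.2542
Stratum 2 (≥ 50 years): n₁ = 258, n₀ = 344, n = 602; a·n₀/n = 37·344/602 = 21.1429; c·n₁/n = 39·258/602 = 16.7143
RR_MH = (60.7434 + 21.1429) / (26.2542 + 16.7143) = 81.8863 / 42.9685 = 1.90573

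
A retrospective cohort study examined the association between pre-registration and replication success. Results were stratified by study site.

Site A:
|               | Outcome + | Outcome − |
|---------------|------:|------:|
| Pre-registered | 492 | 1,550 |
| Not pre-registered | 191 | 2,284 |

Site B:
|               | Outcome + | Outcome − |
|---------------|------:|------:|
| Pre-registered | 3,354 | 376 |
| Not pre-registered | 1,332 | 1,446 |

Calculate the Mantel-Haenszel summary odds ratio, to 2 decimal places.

OR_MH = Σ(aᵢdᵢ/nᵢ) / Σ(bᵢcᵢ/nᵢ), where nᵢ is the stratum total.
Stratum 1 (Site A): n = 4517; a·d/n = 492·2284/4517 = 248.7775; b·c/n = 1550·191/4517 = 65.5413
Stratum 2 (Site B): n = 6508; a·d/n = 3354·1446/6508 = 745.2188; b·c/n = 376·1332/6508 = 76.9564
OR_MH = (248.7775 + 745.2188) / (65.5413 + 76.9564) = 993.9963 / 142.4976 = 6.97553

6.98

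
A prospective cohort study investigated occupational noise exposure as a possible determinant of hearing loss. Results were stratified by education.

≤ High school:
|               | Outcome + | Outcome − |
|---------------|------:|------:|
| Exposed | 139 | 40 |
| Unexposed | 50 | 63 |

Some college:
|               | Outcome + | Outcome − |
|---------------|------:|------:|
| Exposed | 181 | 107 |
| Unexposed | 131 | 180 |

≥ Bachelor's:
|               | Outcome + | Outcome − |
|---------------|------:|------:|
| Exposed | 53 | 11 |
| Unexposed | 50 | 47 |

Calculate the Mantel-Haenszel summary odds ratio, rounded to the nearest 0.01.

OR_MH = Σ(aᵢdᵢ/nᵢ) / Σ(bᵢcᵢ/nᵢ), where nᵢ is the stratum total.
Stratum 1 (≤ High school): n = 292; a·d/n = 139·63/292 = 29.9897; b·c/n = 40·50/292 = 6.8493
Stratum 2 (Some college): n = 599; a·d/n = 181·180/599 = 54.3907; b·c/n = 107·131/599 = 23.4007
Stratum 3 (≥ Bachelor's): n = 161; a·d/n = 53·47/161 = 15.4720; b·c/n = 11·50/161 = 3.4161
OR_MH = (29.9897 + 54.3907 + 15.4720) / (6.8493 + 23.4007 + 3.4161) = 99.8524 / 33.6661 = 2.96596

2.97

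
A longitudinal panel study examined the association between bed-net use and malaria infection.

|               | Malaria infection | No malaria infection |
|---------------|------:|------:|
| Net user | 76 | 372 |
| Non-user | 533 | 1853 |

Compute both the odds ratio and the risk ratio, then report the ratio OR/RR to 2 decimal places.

0.94

Cells: a = 76, b = 372, c = 533, d = 1853.
OR = (76·1853)/(372·533) = 140828/198276 = 0.71026
Risk in exposed = 76/448 = 0.16964; risk in unexposed = 533/2386 = 0.22339; RR = 0.75941
OR/RR = 0.71026 / 0.75941 = 0.93528
The outcome is not rare, so the OR lies further from 1 than the RR.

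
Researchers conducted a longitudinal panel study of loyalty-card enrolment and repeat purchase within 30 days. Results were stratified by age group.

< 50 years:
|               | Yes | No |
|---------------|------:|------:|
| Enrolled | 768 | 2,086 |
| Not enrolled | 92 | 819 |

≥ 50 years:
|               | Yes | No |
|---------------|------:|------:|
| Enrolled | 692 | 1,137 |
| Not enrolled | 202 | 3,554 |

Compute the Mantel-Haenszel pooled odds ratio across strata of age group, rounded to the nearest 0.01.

OR_MH = Σ(aᵢdᵢ/nᵢ) / Σ(bᵢcᵢ/nᵢ), where nᵢ is the stratum total.
Stratum 1 (< 50 years): n = 3765; a·d/n = 768·819/3765 = 167.0629; b·c/n = 2086·92/3765 = 50.9726
Stratum 2 (≥ 50 years): n = 5585; a·d/n = 692·3554/5585 = 440.3524; b·c/n = 1137·202/5585 = 41.1234
OR_MH = (167.0629 + 440.3524) / (50.9726 + 41.1234) = 607.4153 / 92.0960 = 6.59546

6.60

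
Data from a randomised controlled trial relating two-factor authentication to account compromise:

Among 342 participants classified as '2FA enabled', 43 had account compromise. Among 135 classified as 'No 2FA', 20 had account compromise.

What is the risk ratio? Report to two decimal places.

From the description: a = 43, b = 299, c = 20, d = 115.
Risk in exposed = 43/342 = 0.12573; risk in unexposed = 20/135 = 0.14815.
RR = 0.12573 / 0.14815 = 0.84868
The risk is 15% lower among the exposed than among the unexposed.

0.85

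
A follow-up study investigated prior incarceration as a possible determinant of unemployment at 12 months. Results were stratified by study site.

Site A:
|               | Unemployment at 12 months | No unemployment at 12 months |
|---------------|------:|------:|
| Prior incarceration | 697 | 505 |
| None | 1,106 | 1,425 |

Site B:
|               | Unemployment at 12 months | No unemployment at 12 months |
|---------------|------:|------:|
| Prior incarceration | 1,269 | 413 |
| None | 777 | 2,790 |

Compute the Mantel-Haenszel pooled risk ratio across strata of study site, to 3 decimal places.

RR_MH = Σ(aᵢ·n₀ᵢ/nᵢ) / Σ(cᵢ·n₁ᵢ/nᵢ), with n₁ᵢ = aᵢ+bᵢ (exposed), n₀ᵢ = cᵢ+dᵢ (unexposed), nᵢ = n₁ᵢ+n₀ᵢ.
Stratum 1 (Site A): n₁ = 1202, n₀ = 2531, n = 3733; a·n₀/n = 697·2531/3733 = 472.5709; c·n₁/n = 1106·1202/3733 = 356.1243
Stratum 2 (Site B): n₁ = 1682, n₀ = 3567, n = 5249; a·n₀/n = 1269·3567/5249 = 862.3591; c·n₁/n = 777·1682/5249 = 248.9834
RR_MH = (472.5709 + 862.3591) / (356.1243 + 248.9834) = 1334.9300 / 605.1077 = 2.20610

2.206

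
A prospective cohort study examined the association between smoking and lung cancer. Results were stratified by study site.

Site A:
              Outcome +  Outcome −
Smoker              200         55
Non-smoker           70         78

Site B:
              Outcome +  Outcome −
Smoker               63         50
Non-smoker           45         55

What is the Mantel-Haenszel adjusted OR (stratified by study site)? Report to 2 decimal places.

2.73

OR_MH = Σ(aᵢdᵢ/nᵢ) / Σ(bᵢcᵢ/nᵢ), where nᵢ is the stratum total.
Stratum 1 (Site A): n = 403; a·d/n = 200·78/403 = 38.7097; b·c/n = 55·70/403 = 9.5533
Stratum 2 (Site B): n = 213; a·d/n = 63·55/213 = 16.2676; b·c/n = 50·45/213 = 10.5634
OR_MH = (38.7097 + 16.2676) / (9.5533 + 10.5634) = 54.9773 / 20.1167 = 2.73291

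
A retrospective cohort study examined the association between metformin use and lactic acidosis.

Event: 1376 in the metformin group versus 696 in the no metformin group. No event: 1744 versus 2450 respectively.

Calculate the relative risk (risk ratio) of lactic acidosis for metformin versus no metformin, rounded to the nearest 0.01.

1.99

From the description: a = 1376, b = 1744, c = 696, d = 2450.
Risk in exposed = 1376/3120 = 0.44103; risk in unexposed = 696/3146 = 0.22123.
RR = 0.44103 / 0.22123 = 1.99349
The risk among the exposed is 1.99 times that among the unexposed.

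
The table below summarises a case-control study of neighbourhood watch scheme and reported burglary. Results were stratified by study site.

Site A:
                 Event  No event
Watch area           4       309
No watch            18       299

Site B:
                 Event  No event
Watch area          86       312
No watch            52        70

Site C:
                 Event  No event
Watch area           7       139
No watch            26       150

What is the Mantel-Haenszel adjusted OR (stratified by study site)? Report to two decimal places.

OR_MH = Σ(aᵢdᵢ/nᵢ) / Σ(bᵢcᵢ/nᵢ), where nᵢ is the stratum total.
Stratum 1 (Site A): n = 630; a·d/n = 4·299/630 = 1.8984; b·c/n = 309·18/630 = 8.8286
Stratum 2 (Site B): n = 520; a·d/n = 86·70/520 = 11.5769; b·c/n = 312·52/520 = 31.2000
Stratum 3 (Site C): n = 322; a·d/n = 7·150/322 = 3.2609; b·c/n = 139·26/322 = 11.2236
OR_MH = (1.8984 + 11.5769 + 3.2609) / (8.8286 + 31.2000 + 11.2236) = 16.7362 / 51.2522 = 0.32655

0.33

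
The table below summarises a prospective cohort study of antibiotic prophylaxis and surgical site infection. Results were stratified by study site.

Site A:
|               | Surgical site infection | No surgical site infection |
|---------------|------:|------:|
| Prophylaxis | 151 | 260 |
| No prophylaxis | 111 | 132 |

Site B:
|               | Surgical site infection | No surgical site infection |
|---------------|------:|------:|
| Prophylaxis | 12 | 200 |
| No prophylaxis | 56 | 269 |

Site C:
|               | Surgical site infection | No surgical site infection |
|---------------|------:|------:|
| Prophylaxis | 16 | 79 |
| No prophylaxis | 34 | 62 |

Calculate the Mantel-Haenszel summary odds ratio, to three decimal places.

OR_MH = Σ(aᵢdᵢ/nᵢ) / Σ(bᵢcᵢ/nᵢ), where nᵢ is the stratum total.
Stratum 1 (Site A): n = 654; a·d/n = 151·132/654 = 30.4771; b·c/n = 260·111/654 = 44.1284
Stratum 2 (Site B): n = 537; a·d/n = 12·269/537 = 6.0112; b·c/n = 200·56/537 = 20.8566
Stratum 3 (Site C): n = 191; a·d/n = 16·62/191 = 5.1937; b·c/n = 79·34/191 = 14.0628
OR_MH = (30.4771 + 6.0112 + 5.1937) / (44.1284 + 20.8566 + 14.0628) = 41.6820 / 79.0479 = 0.52730

0.527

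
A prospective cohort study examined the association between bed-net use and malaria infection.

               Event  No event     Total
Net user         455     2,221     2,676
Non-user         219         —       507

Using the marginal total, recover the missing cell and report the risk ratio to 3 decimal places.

0.394

The missing cell is in the unexposed row: 507 − 219 = 288.
So a = 455, b = 2221, c = 219, d = 288.
RR = [a/(a+b)] / [c/(c+d)] = (455/2676) / (219/507) = 0.17003/0.43195 = 0.39363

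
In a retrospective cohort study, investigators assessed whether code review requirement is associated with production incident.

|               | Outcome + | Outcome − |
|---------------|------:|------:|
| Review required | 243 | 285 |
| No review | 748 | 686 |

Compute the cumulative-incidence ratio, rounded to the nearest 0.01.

0.88

Cells: a = 243, b = 285, c = 748, d = 686.
Risk in exposed = 243/528 = 0.46023; risk in unexposed = 748/1434 = 0.52162.
RR = 0.46023 / 0.52162 = 0.88231
The risk is 12% lower among the exposed than among the unexposed.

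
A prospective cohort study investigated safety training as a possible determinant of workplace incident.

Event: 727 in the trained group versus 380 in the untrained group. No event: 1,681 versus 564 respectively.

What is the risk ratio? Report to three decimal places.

0.750

From the description: a = 727, b = 1681, c = 380, d = 564.
Risk in exposed = 727/2408 = 0.30191; risk in unexposed = 380/944 = 0.40254.
RR = 0.30191 / 0.40254 = 0.75001
The risk is 25% lower among the exposed than among the unexposed.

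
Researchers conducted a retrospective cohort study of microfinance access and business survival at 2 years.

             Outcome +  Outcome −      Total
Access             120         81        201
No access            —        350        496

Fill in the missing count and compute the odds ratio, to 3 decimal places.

The missing cell is in the unexposed row: 496 − 350 = 146.
So a = 120, b = 81, c = 146, d = 350.
OR = (a·d)/(b·c) = (120 × 350) / (81 × 146) = 42000 / 11826 = 3.55150

3.551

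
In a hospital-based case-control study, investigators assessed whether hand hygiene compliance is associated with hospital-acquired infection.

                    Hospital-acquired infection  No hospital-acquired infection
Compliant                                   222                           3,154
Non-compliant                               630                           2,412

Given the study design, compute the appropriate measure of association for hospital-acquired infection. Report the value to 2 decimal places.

Cells: a = 222, b = 3154, c = 630, d = 2412.
This is a hospital-based case-control study: participants were sampled on outcome status, so risks in the source population cannot be estimated directly — relative risk is not valid here. The odds ratio is the appropriate measure.
OR = (a·d)/(b·c) = (222 × 2412) / (3154 × 630) = 535464 / 1987020 = 0.26948

0.27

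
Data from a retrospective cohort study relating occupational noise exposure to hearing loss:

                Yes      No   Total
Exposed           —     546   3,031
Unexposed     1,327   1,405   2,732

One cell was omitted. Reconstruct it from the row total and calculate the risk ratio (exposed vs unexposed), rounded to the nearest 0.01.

1.69

The missing cell is in the exposed row: 3031 − 546 = 2485.
So a = 2485, b = 546, c = 1327, d = 1405.
RR = [a/(a+b)] / [c/(c+d)] = (2485/3031) / (1327/2732) = 0.81986/0.48572 = 1.68791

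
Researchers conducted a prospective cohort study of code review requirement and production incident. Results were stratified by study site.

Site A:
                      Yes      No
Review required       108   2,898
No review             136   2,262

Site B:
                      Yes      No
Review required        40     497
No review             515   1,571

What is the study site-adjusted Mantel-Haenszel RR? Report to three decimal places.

RR_MH = Σ(aᵢ·n₀ᵢ/nᵢ) / Σ(cᵢ·n₁ᵢ/nᵢ), with n₁ᵢ = aᵢ+bᵢ (exposed), n₀ᵢ = cᵢ+dᵢ (unexposed), nᵢ = n₁ᵢ+n₀ᵢ.
Stratum 1 (Site A): n₁ = 3006, n₀ = 2398, n = 5404; a·n₀/n = 108·2398/5404 = 47.9245; c·n₁/n = 136·3006/5404 = 75.6506
Stratum 2 (Site B): n₁ = 537, n₀ = 2086, n = 2623; a·n₀/n = 40·2086/2623 = 31.8109; c·n₁/n = 515·537/2623 = 105.4346
RR_MH = (47.9245 + 31.8109) / (75.6506 + 105.4346) = 79.7354 / 181.0852 = 0.44032

0.440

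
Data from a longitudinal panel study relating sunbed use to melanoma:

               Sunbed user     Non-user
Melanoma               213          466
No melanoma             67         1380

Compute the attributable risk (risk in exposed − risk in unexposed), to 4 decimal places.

Reading the table with exposure as columns: a = 213 (Sunbed user, case), b = 67 (Sunbed user, non-case), c = 466 (Non-user, case), d = 1380.
Risk in exposed = 213/280 = 0.760714; risk in unexposed = 466/1846 = 0.252438.
Risk difference = 0.760714 − 0.252438 = 0.508277

0.5083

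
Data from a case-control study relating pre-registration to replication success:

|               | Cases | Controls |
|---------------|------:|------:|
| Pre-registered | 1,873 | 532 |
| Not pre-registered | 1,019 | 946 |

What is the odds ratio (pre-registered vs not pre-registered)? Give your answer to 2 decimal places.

Cells: a = 1873, b = 532, c = 1019, d = 946.
OR = (a·d)/(b·c) = (1873 × 946) / (532 × 1019) = 1771858 / 542108 = 3.26846
The odds of replication success are about 3.27 times as high in the pre-registered group.

3.27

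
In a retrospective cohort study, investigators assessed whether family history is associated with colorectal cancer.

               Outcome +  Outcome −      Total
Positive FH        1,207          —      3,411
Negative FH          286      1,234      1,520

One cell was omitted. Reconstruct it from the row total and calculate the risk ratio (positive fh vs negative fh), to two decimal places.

The missing cell is in the exposed row: 3411 − 1207 = 2204.
So a = 1207, b = 2204, c = 286, d = 1234.
RR = [a/(a+b)] / [c/(c+d)] = (1207/3411) / (286/1520) = 0.35386/0.18816 = 1.88063

1.88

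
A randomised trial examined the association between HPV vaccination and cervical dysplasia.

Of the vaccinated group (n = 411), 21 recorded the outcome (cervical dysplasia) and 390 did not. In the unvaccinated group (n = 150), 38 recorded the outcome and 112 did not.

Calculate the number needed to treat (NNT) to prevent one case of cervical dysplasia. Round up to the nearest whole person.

Risk in treated group = 21/411 = 0.05109; risk in control = 38/150 = 0.25333.
Absolute risk reduction = 0.25333 − 0.05109 = 0.20224
NNT = 1 / ARR = 1 / 0.20224 = 4.945 → round up → 5

5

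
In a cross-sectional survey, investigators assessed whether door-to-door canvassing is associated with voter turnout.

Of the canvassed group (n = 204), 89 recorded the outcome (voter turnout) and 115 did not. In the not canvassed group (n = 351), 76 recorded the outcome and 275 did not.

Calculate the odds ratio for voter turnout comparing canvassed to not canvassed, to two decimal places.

2.80

From the description: a = 89, b = 115, c = 76, d = 275.
OR = (a·d)/(b·c) = (89 × 275) / (115 × 76) = 24475 / 8740 = 2.80034
The odds of voter turnout are about 2.80 times as high in the canvassed group.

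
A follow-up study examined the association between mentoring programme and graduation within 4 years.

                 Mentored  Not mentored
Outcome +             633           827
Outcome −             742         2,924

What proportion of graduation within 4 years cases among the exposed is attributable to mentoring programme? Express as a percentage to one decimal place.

52.1

Reading the table with exposure as columns: a = 633 (Mentored, case), b = 742 (Mentored, non-case), c = 827 (Not mentored, case), d = 2924.
Risk in exposed = 633/1375 = 0.46036; risk in unexposed = 827/3751 = 0.22047.
RR = 0.46036/0.22047 = 2.08806
AR% = (RR − 1)/RR × 100 = (2.08806 − 1)/2.08806 × 100 = 52.1086%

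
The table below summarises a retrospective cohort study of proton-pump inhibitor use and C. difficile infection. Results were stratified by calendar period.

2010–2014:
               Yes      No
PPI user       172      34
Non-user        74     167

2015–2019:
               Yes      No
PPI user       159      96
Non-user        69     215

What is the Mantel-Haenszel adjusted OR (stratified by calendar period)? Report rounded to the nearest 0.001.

7.126

OR_MH = Σ(aᵢdᵢ/nᵢ) / Σ(bᵢcᵢ/nᵢ), where nᵢ is the stratum total.
Stratum 1 (2010–2014): n = 447; a·d/n = 172·167/447 = 64.2595; b·c/n = 34·74/447 = 5.6286
Stratum 2 (2015–2019): n = 539; a·d/n = 159·215/539 = 63.4230; b·c/n = 96·69/539 = 12.2894
OR_MH = (64.2595 + 63.4230) / (5.6286 + 12.2894) = 127.6825 / 17.9181 = 7.12591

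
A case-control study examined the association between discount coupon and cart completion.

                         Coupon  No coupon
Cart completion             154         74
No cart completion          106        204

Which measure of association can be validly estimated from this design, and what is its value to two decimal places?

Reading the table with exposure as columns: a = 154 (Coupon, case), b = 106 (Coupon, non-case), c = 74 (No coupon, case), d = 204.
This is a case-control study: participants were sampled on outcome status, so risks in the source population cannot be estimated directly — relative risk is not valid here. The odds ratio is the appropriate measure.
OR = (a·d)/(b·c) = (154 × 204) / (106 × 74) = 31416 / 7844 = 4.00510

4.01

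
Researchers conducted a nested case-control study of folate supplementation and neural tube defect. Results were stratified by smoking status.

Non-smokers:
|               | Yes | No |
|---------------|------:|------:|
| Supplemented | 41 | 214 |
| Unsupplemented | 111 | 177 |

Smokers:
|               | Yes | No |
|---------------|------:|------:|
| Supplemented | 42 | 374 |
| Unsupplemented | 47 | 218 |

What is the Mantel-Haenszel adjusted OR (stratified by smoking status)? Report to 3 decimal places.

OR_MH = Σ(aᵢdᵢ/nᵢ) / Σ(bᵢcᵢ/nᵢ), where nᵢ is the stratum total.
Stratum 1 (Non-smokers): n = 543; a·d/n = 41·177/543 = 13.3646; b·c/n = 214·111/543 = 43.7459
Stratum 2 (Smokers): n = 681; a·d/n = 42·218/681 = 13.4449; b·c/n = 374·47/681 = 25.8120
OR_MH = (13.3646 + 13.4449) / (43.7459 + 25.8120) = 26.8096 / 69.5579 = 0.38543

0.385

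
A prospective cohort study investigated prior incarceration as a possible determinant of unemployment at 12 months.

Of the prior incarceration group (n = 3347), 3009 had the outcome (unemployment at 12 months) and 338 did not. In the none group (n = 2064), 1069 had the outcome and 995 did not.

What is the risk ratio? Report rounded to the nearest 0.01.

From the description: a = 3009, b = 338, c = 1069, d = 995.
Risk in exposed = 3009/3347 = 0.89901; risk in unexposed = 1069/2064 = 0.51793.
RR = 0.89901 / 0.51793 = 1.73580
The risk among the exposed is 1.74 times that among the unexposed.

1.74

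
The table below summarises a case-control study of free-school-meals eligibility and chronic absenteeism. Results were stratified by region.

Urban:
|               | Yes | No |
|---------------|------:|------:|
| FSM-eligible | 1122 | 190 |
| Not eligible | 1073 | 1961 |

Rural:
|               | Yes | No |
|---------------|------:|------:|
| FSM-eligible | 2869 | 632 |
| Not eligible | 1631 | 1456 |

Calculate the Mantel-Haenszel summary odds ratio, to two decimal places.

5.61

OR_MH = Σ(aᵢdᵢ/nᵢ) / Σ(bᵢcᵢ/nᵢ), where nᵢ is the stratum total.
Stratum 1 (Urban): n = 4346; a·d/n = 1122·1961/4346 = 506.2683; b·c/n = 190·1073/4346 = 46.9098
Stratum 2 (Rural): n = 6588; a·d/n = 2869·1456/6588 = 634.0716; b·c/n = 632·1631/6588 = 156.4651
OR_MH = (506.2683 + 634.0716) / (46.9098 + 156.4651) = 1140.3399 / 203.3749 = 5.60708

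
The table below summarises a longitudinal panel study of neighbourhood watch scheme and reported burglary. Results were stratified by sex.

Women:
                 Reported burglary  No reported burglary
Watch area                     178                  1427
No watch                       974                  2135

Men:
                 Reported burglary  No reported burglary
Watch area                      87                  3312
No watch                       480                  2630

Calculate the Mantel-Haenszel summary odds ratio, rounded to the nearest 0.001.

OR_MH = Σ(aᵢdᵢ/nᵢ) / Σ(bᵢcᵢ/nᵢ), where nᵢ is the stratum total.
Stratum 1 (Women): n = 4714; a·d/n = 178·2135/4714 = 80.6173; b·c/n = 1427·974/4714 = 294.8447
Stratum 2 (Men): n = 6509; a·d/n = 87·2630/6509 = 35.1529; b·c/n = 3312·480/6509 = 244.2403
OR_MH = (80.6173 + 35.1529) / (294.8447 + 244.2403) = 115.7702 / 539.0850 = 0.21475

0.215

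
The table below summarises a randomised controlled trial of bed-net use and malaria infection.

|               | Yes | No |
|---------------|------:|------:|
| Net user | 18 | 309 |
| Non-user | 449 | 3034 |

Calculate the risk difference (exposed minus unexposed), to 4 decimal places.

Cells: a = 18, b = 309, c = 449, d = 3034.
Risk in exposed = 18/327 = 0.055046; risk in unexposed = 449/3483 = 0.128912.
Risk difference = 0.055046 − 0.128912 = -0.073866

-0.0739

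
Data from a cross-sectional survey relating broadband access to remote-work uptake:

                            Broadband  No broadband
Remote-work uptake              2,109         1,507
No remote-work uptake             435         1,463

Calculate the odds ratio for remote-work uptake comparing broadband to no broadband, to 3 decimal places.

Reading the table with exposure as columns: a = 2109 (Broadband, case), b = 435 (Broadband, non-case), c = 1507 (No broadband, case), d = 1463.
OR = (a·d)/(b·c) = (2109 × 1463) / (435 × 1507) = 3085467 / 655545 = 4.70672
The odds of remote-work uptake are about 4.71 times as high in the broadband group.

4.707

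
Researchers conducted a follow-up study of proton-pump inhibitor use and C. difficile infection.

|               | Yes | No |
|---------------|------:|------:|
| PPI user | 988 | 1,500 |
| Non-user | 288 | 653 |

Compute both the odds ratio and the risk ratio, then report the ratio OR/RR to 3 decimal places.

1.151

Cells: a = 988, b = 1500, c = 288, d = 653.
OR = (988·653)/(1500·288) = 645164/432000 = 1.49344
Risk in exposed = 988/2488 = 0.39711; risk in unexposed = 288/941 = 0.30606; RR = 1.29749
OR/RR = 1.49344 / 1.29749 = 1.15102
The outcome is not rare, so the OR lies further from 1 than the RR.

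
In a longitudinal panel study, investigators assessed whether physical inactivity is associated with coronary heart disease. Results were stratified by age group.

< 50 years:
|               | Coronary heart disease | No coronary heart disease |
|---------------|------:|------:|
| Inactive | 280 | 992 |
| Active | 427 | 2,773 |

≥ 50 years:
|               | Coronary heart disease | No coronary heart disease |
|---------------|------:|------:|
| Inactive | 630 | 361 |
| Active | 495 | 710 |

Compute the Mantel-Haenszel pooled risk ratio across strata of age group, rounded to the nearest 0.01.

1.58

RR_MH = Σ(aᵢ·n₀ᵢ/nᵢ) / Σ(cᵢ·n₁ᵢ/nᵢ), with n₁ᵢ = aᵢ+bᵢ (exposed), n₀ᵢ = cᵢ+dᵢ (unexposed), nᵢ = n₁ᵢ+n₀ᵢ.
Stratum 1 (< 50 years): n₁ = 1272, n₀ = 3200, n = 4472; a·n₀/n = 280·3200/4472 = 200.3578; c·n₁/n = 427·1272/4472 = 121.4544
Stratum 2 (≥ 50 years): n₁ = 991, n₀ = 1205, n = 2196; a·n₀/n = 630·1205/2196 = 345.6967; c·n₁/n = 495·991/2196 = 223.3811
RR_MH = (200.3578 + 345.6967) / (121.4544 + 223.3811) = 546.0545 / 344.8355 = 1.58352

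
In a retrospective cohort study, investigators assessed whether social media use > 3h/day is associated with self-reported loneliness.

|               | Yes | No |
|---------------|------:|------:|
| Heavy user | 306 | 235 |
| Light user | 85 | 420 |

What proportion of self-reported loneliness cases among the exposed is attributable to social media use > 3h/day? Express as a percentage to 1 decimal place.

70.2

Cells: a = 306, b = 235, c = 85, d = 420.
Risk in exposed = 306/541 = 0.56562; risk in unexposed = 85/505 = 0.16832.
RR = 0.56562/0.16832 = 3.36044
AR% = (RR − 1)/RR × 100 = (3.36044 − 1)/3.36044 × 100 = 70.2420%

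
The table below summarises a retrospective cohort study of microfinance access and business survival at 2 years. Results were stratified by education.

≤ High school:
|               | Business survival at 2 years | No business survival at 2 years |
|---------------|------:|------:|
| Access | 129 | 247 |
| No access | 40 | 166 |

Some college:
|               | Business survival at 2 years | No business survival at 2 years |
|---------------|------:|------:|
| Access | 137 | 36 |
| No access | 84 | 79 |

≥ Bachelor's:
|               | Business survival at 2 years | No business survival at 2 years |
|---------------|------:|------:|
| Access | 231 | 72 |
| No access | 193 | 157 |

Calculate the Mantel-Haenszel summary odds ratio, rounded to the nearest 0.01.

2.64

OR_MH = Σ(aᵢdᵢ/nᵢ) / Σ(bᵢcᵢ/nᵢ), where nᵢ is the stratum total.
Stratum 1 (≤ High school): n = 582; a·d/n = 129·166/582 = 36.7938; b·c/n = 247·40/582 = 16.9759
Stratum 2 (Some college): n = 336; a·d/n = 137·79/336 = 32.2113; b·c/n = 36·84/336 = 9.0000
Stratum 3 (≥ Bachelor's): n = 653; a·d/n = 231·157/653 = 55.5391; b·c/n = 72·193/653 = 21.2802
OR_MH = (36.7938 + 32.2113 + 55.5391) / (16.9759 + 9.0000 + 21.2802) = 124.5442 / 47.2562 = 2.63551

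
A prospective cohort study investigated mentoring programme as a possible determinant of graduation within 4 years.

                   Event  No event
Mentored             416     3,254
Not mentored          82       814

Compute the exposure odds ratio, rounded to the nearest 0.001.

1.269

Cells: a = 416, b = 3254, c = 82, d = 814.
OR = (a·d)/(b·c) = (416 × 814) / (3254 × 82) = 338624 / 266828 = 1.26907
The odds of graduation within 4 years are about 1.27 times as high in the mentored group.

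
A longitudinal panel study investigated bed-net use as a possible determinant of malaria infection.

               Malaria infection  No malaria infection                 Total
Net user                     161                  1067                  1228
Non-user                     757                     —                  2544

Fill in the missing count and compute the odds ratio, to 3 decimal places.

0.356

The missing cell is in the unexposed row: 2544 − 757 = 1787.
So a = 161, b = 1067, c = 757, d = 1787.
OR = (a·d)/(b·c) = (161 × 1787) / (1067 × 757) = 287707 / 807719 = 0.35620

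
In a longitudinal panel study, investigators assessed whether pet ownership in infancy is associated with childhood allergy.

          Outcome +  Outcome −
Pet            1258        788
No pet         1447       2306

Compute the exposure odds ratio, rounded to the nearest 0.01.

2.54

Cells: a = 1258, b = 788, c = 1447, d = 2306.
OR = (a·d)/(b·c) = (1258 × 2306) / (788 × 1447) = 2900948 / 1140236 = 2.54416
The odds of childhood allergy are about 2.54 times as high in the pet group.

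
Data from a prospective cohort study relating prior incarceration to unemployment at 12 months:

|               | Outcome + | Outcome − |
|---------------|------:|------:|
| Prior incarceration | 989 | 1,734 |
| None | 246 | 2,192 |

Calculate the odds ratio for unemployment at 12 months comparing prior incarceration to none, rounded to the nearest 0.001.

Cells: a = 989, b = 1734, c = 246, d = 2192.
OR = (a·d)/(b·c) = (989 × 2192) / (1734 × 246) = 2167888 / 426564 = 5.08221
The odds of unemployment at 12 months are about 5.08 times as high in the prior incarceration group.

5.082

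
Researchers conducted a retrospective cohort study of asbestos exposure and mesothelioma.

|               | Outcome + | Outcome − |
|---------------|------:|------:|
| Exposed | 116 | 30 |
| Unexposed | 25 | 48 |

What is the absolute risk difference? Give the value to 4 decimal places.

Cells: a = 116, b = 30, c = 25, d = 48.
Risk in exposed = 116/146 = 0.794521; risk in unexposed = 25/73 = 0.342466.
Risk difference = 0.794521 − 0.342466 = 0.452055

0.4521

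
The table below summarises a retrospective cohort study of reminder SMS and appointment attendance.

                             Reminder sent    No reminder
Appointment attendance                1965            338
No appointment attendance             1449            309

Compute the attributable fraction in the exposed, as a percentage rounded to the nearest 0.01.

9.24

Reading the table with exposure as columns: a = 1965 (Reminder sent, case), b = 1449 (Reminder sent, non-case), c = 338 (No reminder, case), d = 309.
Risk in exposed = 1965/3414 = 0.57557; risk in unexposed = 338/647 = 0.52241.
RR = 0.57557/0.52241 = 1.10176
AR% = (RR − 1)/RR × 100 = (1.10176 − 1)/1.10176 × 100 = 9.2361%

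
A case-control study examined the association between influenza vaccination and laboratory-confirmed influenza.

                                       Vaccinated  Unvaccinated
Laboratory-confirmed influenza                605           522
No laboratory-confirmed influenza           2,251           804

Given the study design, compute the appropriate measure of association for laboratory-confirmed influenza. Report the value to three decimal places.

Reading the table with exposure as columns: a = 605 (Vaccinated, case), b = 2251 (Vaccinated, non-case), c = 522 (Unvaccinated, case), d = 804.
This is a case-control study: participants were sampled on outcome status, so risks in the source population cannot be estimated directly — relative risk is not valid here. The odds ratio is the appropriate measure.
OR = (a·d)/(b·c) = (605 × 804) / (2251 × 522) = 486420 / 1175022 = 0.41397

0.414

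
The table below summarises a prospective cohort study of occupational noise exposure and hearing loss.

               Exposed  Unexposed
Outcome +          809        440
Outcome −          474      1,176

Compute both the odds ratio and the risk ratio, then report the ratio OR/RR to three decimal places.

1.970

Reading the table with exposure as columns: a = 809 (Exposed, case), b = 474 (Exposed, non-case), c = 440 (Unexposed, case), d = 1176.
OR = (809·1176)/(474·440) = 951384/208560 = 4.56168
Risk in exposed = 809/1283 = 0.63055; risk in unexposed = 440/1616 = 0.27228; RR = 2.31585
OR/RR = 4.56168 / 2.31585 = 1.96976
The outcome is not rare, so the OR lies further from 1 than the RR.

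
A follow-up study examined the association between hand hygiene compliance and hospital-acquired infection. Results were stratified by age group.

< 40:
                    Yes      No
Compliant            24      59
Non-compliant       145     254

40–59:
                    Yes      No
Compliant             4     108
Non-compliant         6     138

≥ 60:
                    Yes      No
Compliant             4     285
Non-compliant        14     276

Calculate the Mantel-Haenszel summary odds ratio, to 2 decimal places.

0.61

OR_MH = Σ(aᵢdᵢ/nᵢ) / Σ(bᵢcᵢ/nᵢ), where nᵢ is the stratum total.
Stratum 1 (< 40): n = 482; a·d/n = 24·254/482 = 12.6473; b·c/n = 59·145/482 = 17.7490
Stratum 2 (40–59): n = 256; a·d/n = 4·138/256 = 2.1562; b·c/n = 108·6/256 = 2.5312
Stratum 3 (≥ 60): n = 579; a·d/n = 4·276/579 = 1.9067; b·c/n = 285·14/579 = 6.8912
OR_MH = (12.6473 + 2.1562 + 1.9067) / (17.7490 + 2.5312 + 6.8912) = 16.7103 / 27.1714 = 0.61500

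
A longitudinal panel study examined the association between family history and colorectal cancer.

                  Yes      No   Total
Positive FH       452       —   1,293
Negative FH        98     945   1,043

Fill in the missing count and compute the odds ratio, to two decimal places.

The missing cell is in the exposed row: 1293 − 452 = 841.
So a = 452, b = 841, c = 98, d = 945.
OR = (a·d)/(b·c) = (452 × 945) / (841 × 98) = 427140 / 82418 = 5.18261

5.18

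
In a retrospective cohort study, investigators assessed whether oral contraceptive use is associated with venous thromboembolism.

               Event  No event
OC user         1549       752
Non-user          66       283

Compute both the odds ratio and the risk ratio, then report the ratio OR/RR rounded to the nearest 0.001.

2.481

Cells: a = 1549, b = 752, c = 66, d = 283.
OR = (1549·283)/(752·66) = 438367/49632 = 8.83235
Risk in exposed = 1549/2301 = 0.67319; risk in unexposed = 66/349 = 0.18911; RR = 3.55972
OR/RR = 8.83235 / 3.55972 = 2.48119
The outcome is not rare, so the OR lies further from 1 than the RR.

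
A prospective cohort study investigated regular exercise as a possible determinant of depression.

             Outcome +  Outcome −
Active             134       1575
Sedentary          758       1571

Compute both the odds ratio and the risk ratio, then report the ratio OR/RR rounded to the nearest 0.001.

0.732

Cells: a = 134, b = 1575, c = 758, d = 1571.
OR = (134·1571)/(1575·758) = 210514/1193850 = 0.17633
Risk in exposed = 134/1709 = 0.07841; risk in unexposed = 758/2329 = 0.32546; RR = 0.24091
OR/RR = 0.17633 / 0.24091 = 0.73193
The outcome is not rare, so the OR lies further from 1 than the RR.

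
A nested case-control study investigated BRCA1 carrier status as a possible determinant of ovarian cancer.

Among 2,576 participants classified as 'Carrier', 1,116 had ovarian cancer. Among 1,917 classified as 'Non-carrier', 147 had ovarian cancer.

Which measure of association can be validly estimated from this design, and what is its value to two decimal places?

From the description: a = 1116, b = 1460, c = 147, d = 1770.
This is a nested case-control study: participants were sampled on outcome status, so risks in the source population cannot be estimated directly — relative risk is not valid here. The odds ratio is the appropriate measure.
OR = (a·d)/(b·c) = (1116 × 1770) / (1460 × 147) = 1975320 / 214620 = 9.20380

9.20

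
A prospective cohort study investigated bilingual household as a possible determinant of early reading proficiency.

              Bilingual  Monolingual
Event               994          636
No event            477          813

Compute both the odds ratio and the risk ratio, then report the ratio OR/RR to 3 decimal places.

Reading the table with exposure as columns: a = 994 (Bilingual, case), b = 477 (Bilingual, non-case), c = 636 (Monolingual, case), d = 813.
OR = (994·813)/(477·636) = 808122/303372 = 2.66380
Risk in exposed = 994/1471 = 0.67573; risk in unexposed = 636/1449 = 0.43892; RR = 1.53952
OR/RR = 2.66380 / 1.53952 = 1.73028
The outcome is not rare, so the OR lies further from 1 than the RR.

1.730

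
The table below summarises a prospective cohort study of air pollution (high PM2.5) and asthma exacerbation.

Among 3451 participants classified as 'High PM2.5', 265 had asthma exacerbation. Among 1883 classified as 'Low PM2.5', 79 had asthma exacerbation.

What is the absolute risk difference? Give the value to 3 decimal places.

From the description: a = 265, b = 3186, c = 79, d = 1804.
Risk in exposed = 265/3451 = 0.076789; risk in unexposed = 79/1883 = 0.041954.
Risk difference = 0.076789 − 0.041954 = 0.034835

0.035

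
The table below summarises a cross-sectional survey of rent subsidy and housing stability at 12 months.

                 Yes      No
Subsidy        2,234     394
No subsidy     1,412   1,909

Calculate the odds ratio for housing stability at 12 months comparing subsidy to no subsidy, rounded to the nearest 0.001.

7.666

Cells: a = 2234, b = 394, c = 1412, d = 1909.
OR = (a·d)/(b·c) = (2234 × 1909) / (394 × 1412) = 4264706 / 556328 = 7.66581
The odds of housing stability at 12 months are about 7.67 times as high in the subsidy group.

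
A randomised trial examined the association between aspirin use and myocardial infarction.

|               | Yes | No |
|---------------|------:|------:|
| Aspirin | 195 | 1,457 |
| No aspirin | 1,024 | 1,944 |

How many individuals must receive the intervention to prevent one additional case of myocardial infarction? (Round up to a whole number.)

Risk in treated group = 195/1652 = 0.11804; risk in control = 1024/2968 = 0.34501.
Absolute risk reduction = 0.34501 − 0.11804 = 0.22697
NNT = 1 / ARR = 1 / 0.22697 = 4.406 → round up → 5

5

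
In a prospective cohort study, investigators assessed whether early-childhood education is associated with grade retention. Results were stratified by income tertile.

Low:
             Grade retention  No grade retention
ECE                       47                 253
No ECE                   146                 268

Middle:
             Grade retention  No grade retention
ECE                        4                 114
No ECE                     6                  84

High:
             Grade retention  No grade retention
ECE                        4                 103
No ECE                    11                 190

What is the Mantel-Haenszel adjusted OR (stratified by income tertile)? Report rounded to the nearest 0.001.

OR_MH = Σ(aᵢdᵢ/nᵢ) / Σ(bᵢcᵢ/nᵢ), where nᵢ is the stratum total.
Stratum 1 (Low): n = 714; a·d/n = 47·268/714 = 17.6415; b·c/n = 253·146/714 = 51.7339
Stratum 2 (Middle): n = 208; a·d/n = 4·84/208 = 1.6154; b·c/n = 114·6/208 = 3.2885
Stratum 3 (High): n = 308; a·d/n = 4·190/308 = 2.4675; b·c/n = 103·11/308 = 3.6786
OR_MH = (17.6415 + 1.6154 + 2.4675) / (51.7339 + 3.2885 + 3.6786) = 21.7244 / 58.7009 = 0.37009

0.370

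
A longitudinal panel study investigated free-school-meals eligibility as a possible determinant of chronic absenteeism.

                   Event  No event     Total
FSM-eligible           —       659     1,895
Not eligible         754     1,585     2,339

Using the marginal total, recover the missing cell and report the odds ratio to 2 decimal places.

The missing cell is in the exposed row: 1895 − 659 = 1236.
So a = 1236, b = 659, c = 754, d = 1585.
OR = (a·d)/(b·c) = (1236 × 1585) / (659 × 754) = 1959060 / 496886 = 3.94267

3.94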